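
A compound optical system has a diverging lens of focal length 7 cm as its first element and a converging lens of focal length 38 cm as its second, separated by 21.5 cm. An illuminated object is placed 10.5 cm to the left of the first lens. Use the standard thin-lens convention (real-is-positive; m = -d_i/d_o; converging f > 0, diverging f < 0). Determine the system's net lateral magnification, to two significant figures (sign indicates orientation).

Lens 1: 1/d_i1 = 1/f_1 - 1/d_o1 = 1/(-7) - 1/10.5 = -0.23810 cm^-1, so d_i1 = -4.200 cm.
m_1 = -(-4.200)/10.5 = 0.4000.
The intermediate image is virtual, 4.200 cm to the left of lens 1, so d_o2 = L - d_i1 = 21.5 - (-4.200) = 25.700 cm.
Lens 2: 1/d_i2 = 1/f_2 - 1/d_o2 = 1/38 - 1/(25.700) = -0.01259 cm^-1, so d_i2 = -79.398 cm.
m_2 = -(-79.398)/(25.700) = 3.0894.
The system's lateral magnification is m_1 m_2 = (0.4000)(3.0894) = 1.2358.

1.2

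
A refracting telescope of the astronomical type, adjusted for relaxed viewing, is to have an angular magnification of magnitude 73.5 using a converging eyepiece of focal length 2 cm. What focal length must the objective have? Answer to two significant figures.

|M| = f_obj/|f_eye|, so f_obj = |M| x |f_eye| = 73.5 x 2 = 147.000 cm.

150 cm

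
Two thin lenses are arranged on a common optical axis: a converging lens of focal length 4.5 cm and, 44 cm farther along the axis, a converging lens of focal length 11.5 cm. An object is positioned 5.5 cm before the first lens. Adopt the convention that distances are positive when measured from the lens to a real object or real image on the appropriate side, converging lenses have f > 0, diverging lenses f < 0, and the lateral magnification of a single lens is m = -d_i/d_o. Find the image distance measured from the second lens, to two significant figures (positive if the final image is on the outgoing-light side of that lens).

First lens: d_i1 = 1/(1/4.5 - 1/5.5) = 24.750 cm.
Object distance for lens 2: d_o2 = 44 - 24.750 = 19.250 cm.
Second lens: d_i2 = 1/(1/11.5 - 1/(19.250)) = 28.565 cm.

29 cm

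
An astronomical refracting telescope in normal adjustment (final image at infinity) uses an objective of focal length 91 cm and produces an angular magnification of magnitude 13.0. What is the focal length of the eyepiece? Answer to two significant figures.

|M| = f_obj/f_eye, so f_eye = f_obj/|M| = 91/13.0 = 7.000 cm.

7.0 cm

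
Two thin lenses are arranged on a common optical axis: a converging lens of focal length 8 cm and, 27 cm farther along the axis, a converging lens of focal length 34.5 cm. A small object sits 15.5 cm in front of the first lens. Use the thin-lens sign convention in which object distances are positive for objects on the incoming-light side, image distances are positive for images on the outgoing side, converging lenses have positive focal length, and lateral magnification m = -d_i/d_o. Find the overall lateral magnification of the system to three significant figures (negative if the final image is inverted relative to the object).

Applying the thin-lens equation to the first lens, 1/8 = 1/15.5 + 1/d_i1, which gives d_i1 = 16.533 cm.
Its lateral magnification is m_1 = -d_i1/d_o1 = -(16.533)/15.5 = -1.0667.
The intermediate image is 16.533 cm to the right of lens 1, so d_o2 = L - d_i1 = 27 - 16.533 = 10.467 cm.
Applying the thin-lens equation again with f_2 = 34.5 cm and d_o2 = 10.467 cm gives d_i2 = -15.025 cm.
m_2 = -(-15.025)/(10.467) = 1.4355.
Total m = m_1 x m_2 = (-1.0667)(1.4355) = -1.5312.

-1.53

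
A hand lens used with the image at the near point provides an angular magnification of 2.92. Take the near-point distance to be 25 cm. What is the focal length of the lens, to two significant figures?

For the image at the near point, M = 1 + D/f.
f = D/(M - 1) = 25/(2.92 - 1) = 13.021 cm.

13 cm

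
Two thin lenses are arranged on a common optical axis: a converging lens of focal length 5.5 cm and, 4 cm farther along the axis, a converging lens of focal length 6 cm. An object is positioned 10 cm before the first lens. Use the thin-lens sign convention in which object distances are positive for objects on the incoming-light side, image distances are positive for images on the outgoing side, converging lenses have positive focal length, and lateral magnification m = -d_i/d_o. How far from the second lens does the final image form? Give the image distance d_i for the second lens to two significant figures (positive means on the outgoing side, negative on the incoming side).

3.5 cm

Applying the thin-lens equation to the first lens, 1/5.5 = 1/10 + 1/d_i1, which gives d_i1 = 12.222 cm.
This image would form 12.222 cm past lens 1, i.e. 8.222 cm beyond lens 2, so it is a virtual object for lens 2: d_o2 = 4 - 12.222 = -8.222 cm.
Applying the thin-lens equation again with f_2 = 6 cm and d_o2 = -8.222 cm gives d_i2 = 3.469 cm.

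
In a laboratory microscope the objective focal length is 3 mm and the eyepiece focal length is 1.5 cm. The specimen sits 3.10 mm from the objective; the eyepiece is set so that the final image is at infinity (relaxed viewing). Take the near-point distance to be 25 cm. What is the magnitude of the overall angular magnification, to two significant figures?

Convert to cm: f_obj = 3 mm = 0.3 cm; d_o = 3.10 mm = 0.31 cm.
Objective: 1/d_i = 1/f_obj - 1/d_o = 1/0.3 - 1/0.31 = 0.10753 cm^-1, so d_i = 9.300 cm.
m_obj = -d_i/d_o = -9.300/0.31 = -30.000.
Eyepiece angular magnification (image at infinity): M_eye = D/f_e = 25/1.5 = 16.667.
Overall M = m_obj x M_eye = (-30.000)(16.667) = -500.00.
|M| = 500.00.

500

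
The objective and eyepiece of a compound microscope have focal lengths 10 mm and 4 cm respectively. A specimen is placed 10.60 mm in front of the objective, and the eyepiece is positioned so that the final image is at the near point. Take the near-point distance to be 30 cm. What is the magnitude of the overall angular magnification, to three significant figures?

Convert to cm: f_obj = 10 mm = 1 cm; d_o = 10.60 mm = 1.06 cm.
Objective: 1/d_i = 1/f_obj - 1/d_o = 1/1 - 1/1.06 = 0.05660 cm^-1, so d_i = 17.667 cm.
m_obj = -d_i/d_o = -17.667/1.06 = -16.667.
Eyepiece angular magnification (image at near point): M_eye = 1 + D/f_e = 1 + 30/4 = 8.500.
Overall M = m_obj x M_eye = (-16.667)(8.500) = -141.67.
|M| = 141.67.

142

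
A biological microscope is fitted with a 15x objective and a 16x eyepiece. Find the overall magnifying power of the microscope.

240

The overall magnification of a compound microscope is the product of the objective and eyepiece magnifications:
M = M_obj x M_eye = 15 x 16 = 240.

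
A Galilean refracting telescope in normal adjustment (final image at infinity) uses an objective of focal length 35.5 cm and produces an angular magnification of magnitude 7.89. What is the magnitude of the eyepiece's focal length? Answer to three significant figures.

4.50 cm

|M| = f_obj/|f_eye|, so |f_eye| = f_obj/|M| = 35.5/7.89 = 4.499 cm.
(The eyepiece is diverging, so its signed focal length is -4.499 cm.)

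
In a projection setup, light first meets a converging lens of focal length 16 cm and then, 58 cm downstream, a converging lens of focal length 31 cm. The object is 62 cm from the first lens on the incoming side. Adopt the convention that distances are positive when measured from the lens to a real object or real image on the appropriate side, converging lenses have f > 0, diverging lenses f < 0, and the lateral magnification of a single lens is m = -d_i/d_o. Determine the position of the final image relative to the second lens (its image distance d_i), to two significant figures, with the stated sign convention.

210 cm

Applying the thin-lens equation to the first lens, 1/16 = 1/62 + 1/d_i1, which gives d_i1 = 21.565 cm.
Object distance for lens 2: d_o2 = 58 - 21.565 = 36.435 cm.
Applying the thin-lens equation again with f_2 = 31 cm and d_o2 = 36.435 cm gives d_i2 = 207.824 cm.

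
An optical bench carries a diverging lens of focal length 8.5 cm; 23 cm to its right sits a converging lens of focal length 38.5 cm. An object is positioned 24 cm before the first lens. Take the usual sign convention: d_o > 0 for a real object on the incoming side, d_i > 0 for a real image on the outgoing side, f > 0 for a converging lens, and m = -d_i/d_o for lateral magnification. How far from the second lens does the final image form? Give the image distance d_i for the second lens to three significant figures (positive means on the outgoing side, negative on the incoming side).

-122 cm

Applying the thin-lens equation to the first lens, 1/(-8.5) = 1/24 + 1/d_i1, which gives d_i1 = -6.277 cm.
With d_i1 < 0 the first image is virtual and lies on the object side; the object distance for lens 2 is d_o2 = 23 - (-6.277) = 29.277 cm.
Applying the thin-lens equation again with f_2 = 38.5 cm and d_o2 = 29.277 cm gives d_i2 = -122.211 cm.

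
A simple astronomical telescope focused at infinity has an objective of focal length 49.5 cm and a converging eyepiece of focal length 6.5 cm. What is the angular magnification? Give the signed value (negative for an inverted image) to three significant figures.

-7.62

M = -f_obj/f_eye = -49.5/(6.5) = -7.615.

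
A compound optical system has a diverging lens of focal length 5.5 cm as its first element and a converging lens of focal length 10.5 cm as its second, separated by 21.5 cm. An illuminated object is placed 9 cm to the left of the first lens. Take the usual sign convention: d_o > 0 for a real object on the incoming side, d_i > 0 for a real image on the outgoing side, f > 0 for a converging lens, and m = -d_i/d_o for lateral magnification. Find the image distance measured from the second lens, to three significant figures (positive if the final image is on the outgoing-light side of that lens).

Applying the thin-lens equation to the first lens, 1/(-5.5) = 1/9 + 1/d_i1, which gives d_i1 = -3.414 cm.
The intermediate image is virtual, 3.414 cm to the left of lens 1, so d_o2 = L - d_i1 = 21.5 - (-3.414) = 24.914 cm.
Applying the thin-lens equation again with f_2 = 10.5 cm and d_o2 = 24.914 cm gives d_i2 = 18.149 cm.

18.1 cm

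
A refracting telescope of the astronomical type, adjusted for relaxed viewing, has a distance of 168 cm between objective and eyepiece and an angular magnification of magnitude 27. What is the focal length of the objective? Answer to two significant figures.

160 cm

In normal adjustment the tube length equals f_obj + f_eye and |M| = f_obj/f_eye.
So f_obj = 27 f_eye and 27 f_eye + f_eye = 168 cm, giving f_eye = 168/28 = 6.000 cm and f_obj = 162.000 cm.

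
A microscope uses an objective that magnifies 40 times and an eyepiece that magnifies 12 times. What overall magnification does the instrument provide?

The overall magnification of a compound microscope is the product of the objective and eyepiece magnifications:
M = M_obj x M_eye = 40 x 12 = 480.

480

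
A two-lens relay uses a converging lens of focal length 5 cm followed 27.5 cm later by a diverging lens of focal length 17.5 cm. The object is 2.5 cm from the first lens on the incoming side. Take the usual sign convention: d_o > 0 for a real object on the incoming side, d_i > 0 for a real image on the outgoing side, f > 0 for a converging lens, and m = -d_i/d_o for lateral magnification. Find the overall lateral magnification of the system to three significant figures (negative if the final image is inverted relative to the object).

First lens: d_i1 = 1/(1/5 - 1/2.5) = -5.000 cm.
m_1 = -(-5.000)/2.5 = 2.0000.
The intermediate image is virtual, 5.000 cm to the left of lens 1, so d_o2 = L - d_i1 = 27.5 - (-5.000) = 32.500 cm.
Second lens: d_i2 = 1/(1/(-17.5) - 1/(32.500)) = -11.375 cm.
m_2 = -(-11.375)/(32.500) = 0.3500.
Total m = m_1 x m_2 = (2.0000)(0.3500) = 0.7000.

0.700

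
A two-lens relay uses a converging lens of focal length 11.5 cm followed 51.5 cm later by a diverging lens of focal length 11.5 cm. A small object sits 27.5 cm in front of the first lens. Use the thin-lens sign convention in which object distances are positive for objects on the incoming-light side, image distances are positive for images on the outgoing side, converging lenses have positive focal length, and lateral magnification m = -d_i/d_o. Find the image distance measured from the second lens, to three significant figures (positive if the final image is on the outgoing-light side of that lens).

-8.44 cm

First lens: d_i1 = 1/(1/11.5 - 1/27.5) = 19.766 cm.
That image sits 31.734 cm in front of the second lens, so d_o2 = 31.734 cm.
Second lens: d_i2 = 1/(1/(-11.5) - 1/(31.734)) = -8.441 cm.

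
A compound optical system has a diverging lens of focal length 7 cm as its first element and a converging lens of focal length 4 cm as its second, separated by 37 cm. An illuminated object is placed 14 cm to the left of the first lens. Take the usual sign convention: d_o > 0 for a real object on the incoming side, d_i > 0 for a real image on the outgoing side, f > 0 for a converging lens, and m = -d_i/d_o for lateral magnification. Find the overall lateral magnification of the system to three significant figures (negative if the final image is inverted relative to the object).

-0.0354

Lens 1: 1/d_i1 = 1/f_1 - 1/d_o1 = 1/(-7) - 1/14 = -0.21429 cm^-1, so d_i1 = -4.667 cm.
m_1 = -(-4.667)/14 = 0.3333.
With d_i1 < 0 the first image is virtual and lies on the object side; the object distance for lens 2 is d_o2 = 37 - (-4.667) = 41.667 cm.
Lens 2: 1/d_i2 = 1/f_2 - 1/d_o2 = 1/4 - 1/(41.667) = 0.22600 cm^-1, so d_i2 = 4.425 cm.
m_2 = -(4.425)/(41.667) = -0.1062.
Overall magnification: m = m_1 m_2 = -0.0354.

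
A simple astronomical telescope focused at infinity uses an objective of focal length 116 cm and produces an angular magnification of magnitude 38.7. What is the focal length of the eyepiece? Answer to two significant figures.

3.0 cm

|M| = f_obj/f_eye, so f_eye = f_obj/|M| = 116/38.7 = 2.997 cm.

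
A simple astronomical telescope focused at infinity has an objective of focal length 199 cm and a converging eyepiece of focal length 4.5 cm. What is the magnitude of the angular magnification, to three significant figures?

44.2

|M| = f_obj/|f_eye| = 199/4.5 = 44.222.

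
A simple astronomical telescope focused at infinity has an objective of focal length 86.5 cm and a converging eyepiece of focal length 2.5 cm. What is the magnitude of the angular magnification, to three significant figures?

|M| = f_obj/|f_eye| = 86.5/2.5 = 34.600.

34.6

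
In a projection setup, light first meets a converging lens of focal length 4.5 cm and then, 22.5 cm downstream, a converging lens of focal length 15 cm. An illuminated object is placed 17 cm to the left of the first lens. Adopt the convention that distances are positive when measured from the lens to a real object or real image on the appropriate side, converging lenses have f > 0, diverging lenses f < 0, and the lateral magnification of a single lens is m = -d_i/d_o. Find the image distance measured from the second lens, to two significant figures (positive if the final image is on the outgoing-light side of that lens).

First lens: d_i1 = 1/(1/4.5 - 1/17) = 6.120 cm.
Object distance for lens 2: d_o2 = 22.5 - 6.120 = 16.380 cm.
Second lens: d_i2 = 1/(1/15 - 1/(16.380)) = 178.043 cm.

180 cm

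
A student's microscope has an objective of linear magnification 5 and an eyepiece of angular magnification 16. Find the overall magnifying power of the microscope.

80

The overall magnification of a compound microscope is the product of the objective and eyepiece magnifications:
M = M_obj x M_eye = 5 x 16 = 80.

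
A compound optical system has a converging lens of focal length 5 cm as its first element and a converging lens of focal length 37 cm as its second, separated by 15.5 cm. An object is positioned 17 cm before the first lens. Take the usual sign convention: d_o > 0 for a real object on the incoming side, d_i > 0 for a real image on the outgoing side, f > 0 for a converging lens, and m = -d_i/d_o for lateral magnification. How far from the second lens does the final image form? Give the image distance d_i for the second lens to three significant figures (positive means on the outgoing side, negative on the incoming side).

-10.9 cm

First lens: d_i1 = 1/(1/5 - 1/17) = 7.083 cm.
That image sits 8.417 cm in front of the second lens, so d_o2 = 8.417 cm.
Second lens: d_i2 = 1/(1/37 - 1/(8.417)) = -10.895 cm.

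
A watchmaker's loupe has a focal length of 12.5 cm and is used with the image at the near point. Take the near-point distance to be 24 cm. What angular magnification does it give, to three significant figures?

M = 1 + D/f = 1 + 24/12.5 = 2.920.

2.92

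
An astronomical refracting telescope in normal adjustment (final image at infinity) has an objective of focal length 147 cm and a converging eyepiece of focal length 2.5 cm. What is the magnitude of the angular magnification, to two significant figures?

|M| = f_obj/|f_eye| = 147/2.5 = 58.800.

59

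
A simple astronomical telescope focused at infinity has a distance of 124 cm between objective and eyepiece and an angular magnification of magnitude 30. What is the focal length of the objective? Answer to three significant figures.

In normal adjustment the tube length equals f_obj + f_eye and |M| = f_obj/f_eye.
So f_obj = 30 f_eye and 30 f_eye + f_eye = 124 cm, giving f_eye = 124/31 = 4.000 cm and f_obj = 120.000 cm.

120 cm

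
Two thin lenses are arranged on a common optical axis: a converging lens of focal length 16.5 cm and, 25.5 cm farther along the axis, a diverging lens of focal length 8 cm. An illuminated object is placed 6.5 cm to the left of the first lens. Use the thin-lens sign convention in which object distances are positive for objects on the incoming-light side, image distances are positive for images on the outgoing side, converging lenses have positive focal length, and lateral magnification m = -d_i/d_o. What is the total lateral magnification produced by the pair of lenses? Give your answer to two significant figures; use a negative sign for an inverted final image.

0.30

Lens 1: 1/d_i1 = 1/f_1 - 1/d_o1 = 1/16.5 - 1/6.5 = -0.09324 cm^-1, so d_i1 = -10.725 cm.
m_1 = -(-10.725)/6.5 = 1.6500.
With d_i1 < 0 the first image is virtual and lies on the object side; the object distance for lens 2 is d_o2 = 25.5 - (-10.725) = 36.225 cm.
Lens 2: 1/d_i2 = 1/f_2 - 1/d_o2 = 1/(-8) - 1/(36.225) = -0.15261 cm^-1, so d_i2 = -6.553 cm.
m_2 = -(-6.553)/(36.225) = 0.1809.
The system's lateral magnification is m_1 m_2 = (1.6500)(0.1809) = 0.2985.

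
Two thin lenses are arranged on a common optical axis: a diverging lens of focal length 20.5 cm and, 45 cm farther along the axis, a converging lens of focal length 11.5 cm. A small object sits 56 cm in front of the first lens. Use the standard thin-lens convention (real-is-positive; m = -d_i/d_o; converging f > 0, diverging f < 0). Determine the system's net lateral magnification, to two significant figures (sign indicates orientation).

-0.064

First lens: d_i1 = 1/(1/(-20.5) - 1/56) = -15.007 cm.
m_1 = -(-15.007)/56 = 0.2680.
With d_i1 < 0 the first image is virtual and lies on the object side; the object distance for lens 2 is d_o2 = 45 - (-15.007) = 60.007 cm.
Second lens: d_i2 = 1/(1/11.5 - 1/(60.007)) = 14.226 cm.
m_2 = -(14.226)/(60.007) = -0.2371.
Overall magnification: m = m_1 m_2 = -0.0635.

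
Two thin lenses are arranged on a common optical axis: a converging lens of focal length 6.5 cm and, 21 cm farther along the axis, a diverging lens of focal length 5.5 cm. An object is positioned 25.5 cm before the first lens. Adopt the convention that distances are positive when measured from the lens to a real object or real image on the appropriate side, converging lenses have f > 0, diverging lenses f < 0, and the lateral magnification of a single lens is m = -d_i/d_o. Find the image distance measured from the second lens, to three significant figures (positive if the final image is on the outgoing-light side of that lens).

First lens: d_i1 = 1/(1/6.5 - 1/25.5) = 8.724 cm.
That image sits 12.276 cm in front of the second lens, so d_o2 = 12.276 cm.
Second lens: d_i2 = 1/(1/(-5.5) - 1/(12.276)) = -3.798 cm.

-3.80 cm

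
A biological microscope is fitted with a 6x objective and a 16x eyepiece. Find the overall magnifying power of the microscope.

The overall magnification of a compound microscope is the product of the objective and eyepiece magnifications:
M = M_obj x M_eye = 6 x 16 = 96.

96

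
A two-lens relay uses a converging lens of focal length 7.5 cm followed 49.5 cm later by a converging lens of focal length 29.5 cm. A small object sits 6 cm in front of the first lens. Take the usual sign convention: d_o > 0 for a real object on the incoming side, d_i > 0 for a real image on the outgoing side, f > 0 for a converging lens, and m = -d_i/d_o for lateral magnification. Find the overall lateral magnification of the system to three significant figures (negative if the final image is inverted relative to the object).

Applying the thin-lens equation to the first lens, 1/7.5 = 1/6 + 1/d_i1, which gives d_i1 = -30.000 cm.
Its lateral magnification is m_1 = -d_i1/d_o1 = -(-30.000)/6 = 5.0000.
With d_i1 < 0 the first image is virtual and lies on the object side; the object distance for lens 2 is d_o2 = 49.5 - (-30.000) = 79.500 cm.
Applying the thin-lens equation again with f_2 = 29.5 cm and d_o2 = 79.500 cm gives d_i2 = 46.905 cm.
m_2 = -(46.905)/(79.500) = -0.5900.
Total m = m_1 x m_2 = (5.0000)(-0.5900) = -2.9500.

-2.95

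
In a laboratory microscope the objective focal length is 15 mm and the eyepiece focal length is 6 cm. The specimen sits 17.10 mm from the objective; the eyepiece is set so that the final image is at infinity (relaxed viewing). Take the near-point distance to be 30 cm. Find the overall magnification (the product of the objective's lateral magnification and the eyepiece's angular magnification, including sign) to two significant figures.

Convert to cm: f_obj = 15 mm = 1.5 cm; d_o = 17.10 mm = 1.71 cm.
Objective: 1/d_i = 1/f_obj - 1/d_o = 1/1.5 - 1/1.71 = 0.08187 cm^-1, so d_i = 12.214 cm.
m_obj = -d_i/d_o = -12.214/1.71 = -7.143.
Eyepiece angular magnification (image at infinity): M_eye = D/f_e = 30/6 = 5.000.
Overall M = m_obj x M_eye = (-7.143)(5.000) = -35.71.

-36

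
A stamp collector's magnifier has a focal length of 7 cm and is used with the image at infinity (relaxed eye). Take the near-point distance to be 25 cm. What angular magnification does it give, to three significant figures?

M = D/f = 25/7 = 3.571.

3.57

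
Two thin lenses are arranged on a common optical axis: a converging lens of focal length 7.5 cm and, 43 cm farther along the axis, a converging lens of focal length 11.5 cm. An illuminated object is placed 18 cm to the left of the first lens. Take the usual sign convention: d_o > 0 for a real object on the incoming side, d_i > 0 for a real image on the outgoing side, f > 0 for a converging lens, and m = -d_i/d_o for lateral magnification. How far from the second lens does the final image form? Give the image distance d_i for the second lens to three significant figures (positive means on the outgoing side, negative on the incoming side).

18.6 cm

Applying the thin-lens equation to the first lens, 1/7.5 = 1/18 + 1/d_i1, which gives d_i1 = 12.857 cm.
Object distance for lens 2: d_o2 = 43 - 12.857 = 30.143 cm.
Applying the thin-lens equation again with f_2 = 11.5 cm and d_o2 = 30.143 cm gives d_i2 = 18.594 cm.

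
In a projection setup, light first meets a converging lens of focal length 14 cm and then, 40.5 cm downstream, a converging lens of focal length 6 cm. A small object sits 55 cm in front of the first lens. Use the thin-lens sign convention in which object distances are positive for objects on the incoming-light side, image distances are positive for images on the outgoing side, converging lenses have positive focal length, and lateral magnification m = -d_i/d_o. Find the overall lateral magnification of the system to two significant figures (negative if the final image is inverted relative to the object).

Lens 1: 1/d_i1 = 1/f_1 - 1/d_o1 = 1/14 - 1/55 = 0.05325 cm^-1, so d_i1 = 18.780 cm.
m_1 = -(18.780)/55 = -0.3415.
Object distance for lens 2: d_o2 = 40.5 - 18.780 = 21.720 cm.
Lens 2: 1/d_i2 = 1/f_2 - 1/d_o2 = 1/6 - 1/(21.720) = 0.12063 cm^-1, so d_i2 = 8.290 cm.
m_2 = -(8.290)/(21.720) = -0.3817.
The system's lateral magnification is m_1 m_2 = (-0.3415)(-0.3817) = 0.1303.

0.13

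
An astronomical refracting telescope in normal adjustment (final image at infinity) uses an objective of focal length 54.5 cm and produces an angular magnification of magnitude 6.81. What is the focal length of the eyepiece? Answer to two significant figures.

8.0 cm

|M| = f_obj/f_eye, so f_eye = f_obj/|M| = 54.5/6.81 = 8.003 cm.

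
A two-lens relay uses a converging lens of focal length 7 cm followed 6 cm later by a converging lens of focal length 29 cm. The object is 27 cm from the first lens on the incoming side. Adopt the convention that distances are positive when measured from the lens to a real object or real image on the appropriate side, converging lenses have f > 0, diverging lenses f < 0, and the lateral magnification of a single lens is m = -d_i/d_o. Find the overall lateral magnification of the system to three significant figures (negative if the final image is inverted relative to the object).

-0.313

First lens: d_i1 = 1/(1/7 - 1/27) = 9.450 cm.
m_1 = -(9.450)/27 = -0.3500.
Since 9.450 cm > 6 cm, the first image lies past the second lens and serves as a virtual object: d_o2 = L - d_i1 = -3.450 cm.
Second lens: d_i2 = 1/(1/29 - 1/(-3.450)) = 3.083 cm.
m_2 = -(3.083)/(-3.450) = 0.8937.
Overall magnification: m = m_1 m_2 = -0.3128.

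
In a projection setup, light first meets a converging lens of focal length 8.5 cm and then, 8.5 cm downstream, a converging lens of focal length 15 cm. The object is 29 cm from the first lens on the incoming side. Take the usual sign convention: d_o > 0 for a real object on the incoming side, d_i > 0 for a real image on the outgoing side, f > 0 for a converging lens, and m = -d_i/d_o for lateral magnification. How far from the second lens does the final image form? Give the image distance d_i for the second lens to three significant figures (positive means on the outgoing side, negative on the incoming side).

Lens 1: 1/d_i1 = 1/f_1 - 1/d_o1 = 1/8.5 - 1/29 = 0.08316 cm^-1, so d_i1 = 12.024 cm.
This image would form 12.024 cm past lens 1, i.e. 3.524 cm beyond lens 2, so it is a virtual object for lens 2: d_o2 = 8.5 - 12.024 = -3.524 cm.
Lens 2: 1/d_i2 = 1/f_2 - 1/d_o2 = 1/15 - 1/(-3.524) = 0.35040 cm^-1, so d_i2 = 2.854 cm.

2.85 cm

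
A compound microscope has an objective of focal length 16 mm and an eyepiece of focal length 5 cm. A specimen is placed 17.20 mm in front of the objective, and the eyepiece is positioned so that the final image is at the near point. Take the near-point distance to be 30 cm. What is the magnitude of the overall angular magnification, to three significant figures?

93.3

Convert to cm: f_obj = 16 mm = 1.6 cm; d_o = 17.20 mm = 1.72 cm.
Objective: 1/d_i = 1/f_obj - 1/d_o = 1/1.6 - 1/1.72 = 0.04360 cm^-1, so d_i = 22.933 cm.
m_obj = -d_i/d_o = -22.933/1.72 = -13.333.
Eyepiece angular magnification (image at near point): M_eye = 1 + D/f_e = 1 + 30/5 = 7.000.
Overall M = m_obj x M_eye = (-13.333)(7.000) = -93.33.
|M| = 93.33.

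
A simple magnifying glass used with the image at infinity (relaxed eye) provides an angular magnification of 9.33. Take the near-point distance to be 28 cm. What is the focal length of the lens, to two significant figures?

3.0 cm

For the image at infinity, M = D/f.
f = D/M = 28/9.33 = 3.001 cm.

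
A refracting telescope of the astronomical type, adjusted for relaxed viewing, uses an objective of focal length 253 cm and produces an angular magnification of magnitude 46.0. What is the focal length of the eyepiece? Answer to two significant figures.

5.5 cm

|M| = f_obj/f_eye, so f_eye = f_obj/|M| = 253/46.0 = 5.500 cm.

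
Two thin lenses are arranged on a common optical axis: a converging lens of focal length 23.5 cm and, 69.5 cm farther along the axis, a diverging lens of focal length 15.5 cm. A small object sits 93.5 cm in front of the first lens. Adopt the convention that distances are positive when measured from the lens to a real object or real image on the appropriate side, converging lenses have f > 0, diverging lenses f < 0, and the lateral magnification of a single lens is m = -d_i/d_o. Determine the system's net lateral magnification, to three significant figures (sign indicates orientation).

Lens 1: 1/d_i1 = 1/f_1 - 1/d_o1 = 1/23.5 - 1/93.5 = 0.03186 cm^-1, so d_i1 = 31.389 cm.
m_1 = -(31.389)/93.5 = -0.3357.
Object distance for lens 2: d_o2 = 69.5 - 31.389 = 38.111 cm.
Lens 2: 1/d_i2 = 1/f_2 - 1/d_o2 = 1/(-15.5) - 1/(38.111) = -0.09076 cm^-1, so d_i2 = -11.019 cm.
m_2 = -(-11.019)/(38.111) = 0.2891.
Overall magnification: m = m_1 m_2 = -0.0971.

-0.0971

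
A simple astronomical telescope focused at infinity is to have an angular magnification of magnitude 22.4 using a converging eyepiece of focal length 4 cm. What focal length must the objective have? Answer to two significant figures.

90 cm

|M| = f_obj/|f_eye|, so f_obj = |M| x |f_eye| = 22.4 x 4 = 89.600 cm.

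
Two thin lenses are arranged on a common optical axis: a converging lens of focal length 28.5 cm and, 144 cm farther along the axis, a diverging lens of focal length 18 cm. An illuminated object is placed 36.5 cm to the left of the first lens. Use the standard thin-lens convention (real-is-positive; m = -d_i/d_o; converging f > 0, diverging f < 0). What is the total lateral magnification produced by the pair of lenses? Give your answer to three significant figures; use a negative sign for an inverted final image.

-2.01

Lens 1: 1/d_i1 = 1/f_1 - 1/d_o1 = 1/28.5 - 1/36.5 = 0.00769 cm^-1, so d_i1 = 130.031 cm.
m_1 = -(130.031)/36.5 = -3.5625.
That image sits 13.969 cm in front of the second lens, so d_o2 = 13.969 cm.
Lens 2: 1/d_i2 = 1/f_2 - 1/d_o2 = 1/(-18) - 1/(13.969) = -0.12714 cm^-1, so d_i2 = -7.865 cm.
m_2 = -(-7.865)/(13.969) = 0.5630.
Overall magnification: m = m_1 m_2 = -2.0059.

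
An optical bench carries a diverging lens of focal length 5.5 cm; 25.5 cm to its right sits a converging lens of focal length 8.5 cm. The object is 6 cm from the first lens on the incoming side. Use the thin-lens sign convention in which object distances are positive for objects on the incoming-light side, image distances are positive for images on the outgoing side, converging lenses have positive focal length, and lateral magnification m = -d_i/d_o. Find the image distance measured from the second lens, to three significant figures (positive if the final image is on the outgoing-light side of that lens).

First lens: d_i1 = 1/(1/(-5.5) - 1/6) = -2.870 cm.
With d_i1 < 0 the first image is virtual and lies on the object side; the object distance for lens 2 is d_o2 = 25.5 - (-2.870) = 28.370 cm.
Second lens: d_i2 = 1/(1/8.5 - 1/(28.370)) = 12.136 cm.

12.1 cm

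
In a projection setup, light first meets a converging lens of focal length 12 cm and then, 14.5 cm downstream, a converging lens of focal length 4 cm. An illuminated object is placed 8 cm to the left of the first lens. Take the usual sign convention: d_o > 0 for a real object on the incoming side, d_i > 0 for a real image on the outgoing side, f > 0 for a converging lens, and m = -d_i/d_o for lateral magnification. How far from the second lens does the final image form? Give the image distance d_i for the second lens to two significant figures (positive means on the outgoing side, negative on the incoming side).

4.5 cm

Applying the thin-lens equation to the first lens, 1/12 = 1/8 + 1/d_i1, which gives d_i1 = -24.000 cm.
With d_i1 < 0 the first image is virtual and lies on the object side; the object distance for lens 2 is d_o2 = 14.5 - (-24.000) = 38.500 cm.
Applying the thin-lens equation again with f_2 = 4 cm and d_o2 = 38.500 cm gives d_i2 = 4.464 cm.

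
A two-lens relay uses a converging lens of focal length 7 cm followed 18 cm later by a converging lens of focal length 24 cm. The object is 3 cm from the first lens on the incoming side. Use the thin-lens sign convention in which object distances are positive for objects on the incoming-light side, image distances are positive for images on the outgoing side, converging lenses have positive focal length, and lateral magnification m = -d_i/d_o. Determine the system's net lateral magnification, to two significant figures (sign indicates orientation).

56

Lens 1: 1/d_i1 = 1/f_1 - 1/d_o1 = 1/7 - 1/3 = -0.19048 cm^-1, so d_i1 = -5.250 cm.
m_1 = -(-5.250)/3 = 1.7500.
The intermediate image is virtual, 5.250 cm to the left of lens 1, so d_o2 = L - d_i1 = 18 - (-5.250) = 23.250 cm.
Lens 2: 1/d_i2 = 1/f_2 - 1/d_o2 = 1/24 - 1/(23.250) = -0.00134 cm^-1, so d_i2 = -744.000 cm.
m_2 = -(-744.000)/(23.250) = 32.0000.
The system's lateral magnification is m_1 m_2 = (1.7500)(32.0000) = 56.0000.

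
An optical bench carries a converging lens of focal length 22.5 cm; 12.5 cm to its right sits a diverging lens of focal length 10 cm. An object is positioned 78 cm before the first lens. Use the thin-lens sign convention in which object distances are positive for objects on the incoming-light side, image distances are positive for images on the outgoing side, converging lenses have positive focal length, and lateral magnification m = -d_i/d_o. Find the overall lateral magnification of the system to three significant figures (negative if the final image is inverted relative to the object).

Lens 1: 1/d_i1 = 1/f_1 - 1/d_o1 = 1/22.5 - 1/78 = 0.03162 cm^-1, so d_i1 = 31.622 cm.
m_1 = -(31.622)/78 = -0.4054.
This image would form 31.622 cm past lens 1, i.e. 19.122 cm beyond lens 2, so it is a virtual object for lens 2: d_o2 = 12.5 - 31.622 = -19.122 cm.
Lens 2: 1/d_i2 = 1/f_2 - 1/d_o2 = 1/(-10) - 1/(-19.122) = -0.04770 cm^-1, so d_i2 = -20.963 cm.
m_2 = -(-20.963)/(-19.122) = -1.0963.
The system's lateral magnification is m_1 m_2 = (-0.4054)(-1.0963) = 0.4444.

0.444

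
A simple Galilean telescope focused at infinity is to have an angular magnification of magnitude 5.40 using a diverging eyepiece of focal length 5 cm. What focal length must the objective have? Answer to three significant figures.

27.0 cm

|M| = f_obj/|f_eye|, so f_obj = |M| x |f_eye| = 5.4 x 5 = 27.000 cm.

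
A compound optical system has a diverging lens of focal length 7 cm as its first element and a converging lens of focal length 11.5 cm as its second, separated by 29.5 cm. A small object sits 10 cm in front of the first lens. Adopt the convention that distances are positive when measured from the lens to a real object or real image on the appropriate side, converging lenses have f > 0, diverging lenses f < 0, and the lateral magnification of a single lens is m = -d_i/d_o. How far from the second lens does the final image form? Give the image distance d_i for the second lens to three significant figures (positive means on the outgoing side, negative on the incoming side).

Applying the thin-lens equation to the first lens, 1/(-7) = 1/10 + 1/d_i1, which gives d_i1 = -4.118 cm.
The intermediate image is virtual, 4.118 cm to the left of lens 1, so d_o2 = L - d_i1 = 29.5 - (-4.118) = 33.618 cm.
Applying the thin-lens equation again with f_2 = 11.5 cm and d_o2 = 33.618 cm gives d_i2 = 17.479 cm.

17.5 cm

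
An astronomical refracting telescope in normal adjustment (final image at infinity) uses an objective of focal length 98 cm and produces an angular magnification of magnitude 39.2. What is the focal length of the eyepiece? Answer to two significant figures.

2.5 cm

|M| = f_obj/f_eye, so f_eye = f_obj/|M| = 98/39.2 = 2.500 cm.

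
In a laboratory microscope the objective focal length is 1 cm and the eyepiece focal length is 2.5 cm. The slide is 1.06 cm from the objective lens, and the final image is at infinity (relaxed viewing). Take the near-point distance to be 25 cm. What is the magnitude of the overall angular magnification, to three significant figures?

167

Objective: 1/d_i = 1/f_obj - 1/d_o = 1/1 - 1/1.06 = 0.05660 cm^-1, so d_i = 17.667 cm.
m_obj = -d_i/d_o = -17.667/1.06 = -16.667.
Eyepiece angular magnification (image at infinity): M_eye = D/f_e = 25/2.5 = 10.000.
Overall M = m_obj x M_eye = (-16.667)(10.000) = -166.67.
|M| = 166.67.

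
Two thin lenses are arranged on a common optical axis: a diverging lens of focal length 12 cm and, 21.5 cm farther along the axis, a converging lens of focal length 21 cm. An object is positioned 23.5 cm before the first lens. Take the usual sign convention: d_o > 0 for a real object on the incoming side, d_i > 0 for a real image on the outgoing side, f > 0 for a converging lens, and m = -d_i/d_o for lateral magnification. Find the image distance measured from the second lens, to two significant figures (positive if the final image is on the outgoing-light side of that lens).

First lens: d_i1 = 1/(1/(-12) - 1/23.5) = -7.944 cm.
With d_i1 < 0 the first image is virtual and lies on the object side; the object distance for lens 2 is d_o2 = 21.5 - (-7.944) = 29.444 cm.
Second lens: d_i2 = 1/(1/21 - 1/(29.444)) = 73.229 cm.

73 cm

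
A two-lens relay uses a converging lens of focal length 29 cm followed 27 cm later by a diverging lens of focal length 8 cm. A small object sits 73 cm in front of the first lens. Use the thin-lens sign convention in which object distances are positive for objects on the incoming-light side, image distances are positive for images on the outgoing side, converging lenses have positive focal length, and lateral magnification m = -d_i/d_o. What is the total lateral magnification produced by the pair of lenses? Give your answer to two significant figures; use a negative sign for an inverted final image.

Lens 1: 1/d_i1 = 1/f_1 - 1/d_o1 = 1/29 - 1/73 = 0.02078 cm^-1, so d_i1 = 48.114 cm.
m_1 = -(48.114)/73 = -0.6591.
Since 48.114 cm > 27 cm, the first image lies past the second lens and serves as a virtual object: d_o2 = L - d_i1 = -21.114 cm.
Lens 2: 1/d_i2 = 1/f_2 - 1/d_o2 = 1/(-8) - 1/(-21.114) = -0.07764 cm^-1, so d_i2 = -12.880 cm.
m_2 = -(-12.880)/(-21.114) = -0.6101.
The system's lateral magnification is m_1 m_2 = (-0.6591)(-0.6101) = 0.4021.

0.40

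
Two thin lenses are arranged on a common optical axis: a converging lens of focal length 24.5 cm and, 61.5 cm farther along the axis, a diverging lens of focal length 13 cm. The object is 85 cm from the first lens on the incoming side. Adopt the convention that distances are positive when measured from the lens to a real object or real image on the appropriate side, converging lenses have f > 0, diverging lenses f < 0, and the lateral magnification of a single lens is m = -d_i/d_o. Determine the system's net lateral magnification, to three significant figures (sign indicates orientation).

-0.131

First lens: d_i1 = 1/(1/24.5 - 1/85) = 34.421 cm.
m_1 = -(34.421)/85 = -0.4050.
That image sits 27.079 cm in front of the second lens, so d_o2 = 27.079 cm.
Second lens: d_i2 = 1/(1/(-13) - 1/(27.079)) = -8.783 cm.
m_2 = -(-8.783)/(27.079) = 0.3244.
Overall magnification: m = m_1 m_2 = -0.1314.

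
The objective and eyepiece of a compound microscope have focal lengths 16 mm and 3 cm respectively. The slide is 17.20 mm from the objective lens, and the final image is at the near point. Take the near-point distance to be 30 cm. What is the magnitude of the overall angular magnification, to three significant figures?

147

Convert to cm: f_obj = 16 mm = 1.6 cm; d_o = 17.20 mm = 1.72 cm.
Objective: 1/d_i = 1/f_obj - 1/d_o = 1/1.6 - 1/1.72 = 0.04360 cm^-1, so d_i = 22.933 cm.
m_obj = -d_i/d_o = -22.933/1.72 = -13.333.
Eyepiece angular magnification (image at near point): M_eye = 1 + D/f_e = 1 + 30/3 = 11.000.
Overall M = m_obj x M_eye = (-13.333)(11.000) = -146.67.
|M| = 146.67.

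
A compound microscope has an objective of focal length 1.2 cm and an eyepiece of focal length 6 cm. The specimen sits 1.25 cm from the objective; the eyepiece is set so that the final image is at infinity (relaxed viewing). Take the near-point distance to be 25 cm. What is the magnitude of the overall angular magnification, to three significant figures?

Objective: 1/d_i = 1/f_obj - 1/d_o = 1/1.2 - 1/1.25 = 0.03333 cm^-1, so d_i = 30.000 cm.
m_obj = -d_i/d_o = -30.000/1.25 = -24.000.
Eyepiece angular magnification (image at infinity): M_eye = D/f_e = 25/6 = 4.167.
Overall M = m_obj x M_eye = (-24.000)(4.167) = -100.00.
|M| = 100.00.

100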